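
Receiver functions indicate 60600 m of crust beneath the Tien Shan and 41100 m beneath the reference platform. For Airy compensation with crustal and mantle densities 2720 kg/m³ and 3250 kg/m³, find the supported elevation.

Excess crust Δ = 60600 m − 41100 m = 19500 m, split between elevation h and root r with h + r = Δ.
Airy balance ρ_c h = (ρ_m − ρ_c) r gives r = h ρ_c/(ρ_m − ρ_c), so h (1 + ρ_c/(ρ_m − ρ_c)) = Δ, i.e. h = Δ (ρ_m − ρ_c)/ρ_m.
h = 19500 m × 530/3250 = 3180 m.

3180 m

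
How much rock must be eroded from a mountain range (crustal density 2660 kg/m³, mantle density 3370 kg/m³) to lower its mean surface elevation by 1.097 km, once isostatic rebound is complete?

Net drop Δ = e − u = e − e ρ_c/ρ_m = e (ρ_m − ρ_c)/ρ_m.
e = Δ ρ_m/(ρ_m − ρ_c) = 1.097 km × 3370/710 = 5.21 km.

5.21 km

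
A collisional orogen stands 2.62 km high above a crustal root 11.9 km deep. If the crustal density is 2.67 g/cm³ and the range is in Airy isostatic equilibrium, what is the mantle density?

Airy balance: ρ_c h = (ρ_m − ρ_c) r → ρ_m = ρ_c (1 + h/r).
ρ_m = 2.67 × (1 + 2.62 km/11.9 km) = 3.26 g/cm³.

3.26 g/cm³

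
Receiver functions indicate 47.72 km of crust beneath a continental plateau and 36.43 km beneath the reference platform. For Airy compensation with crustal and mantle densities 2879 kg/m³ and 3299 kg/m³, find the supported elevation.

Excess crust Δ = 47.72 km − 36.43 km = 11.29 km, split between elevation h and root r with h + r = Δ.
Airy balance ρ_c h = (ρ_m − ρ_c) r gives r = h ρ_c/(ρ_m − ρ_c), so h (1 + ρ_c/(ρ_m − ρ_c)) = Δ, i.e. h = Δ (ρ_m − ρ_c)/ρ_m.
h = 11.29 km × 420/3299 = 1.44 km.

1.44 km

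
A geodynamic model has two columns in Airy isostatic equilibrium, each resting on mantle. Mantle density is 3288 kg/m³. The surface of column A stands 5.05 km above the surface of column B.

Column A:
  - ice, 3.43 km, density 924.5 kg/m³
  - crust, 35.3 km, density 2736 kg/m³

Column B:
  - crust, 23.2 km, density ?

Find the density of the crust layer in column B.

2810 kg/m³

Take the compensation level at the base of the deeper column (depth z_c below the surface of column A) and equate Σ ρ_i t_i down to z_c; mantle fills any gap and the z_c terms cancel.
Column A: 3.43×924.5 + 35.3×2736 + (z_c − 38.73)×3288
Column B: 5.05×0 + 23.2×ρ + (z_c − 5.05 − 23.2)×3288
The z_c×3288 term appears on both sides and cancels. Collect the known terms of each column as K = Σ(ρt)_known − 3288 × (depth of known layers): K_A = 99751.835 − 3288×38.73 = −27592.405; K_B = 0 − 3288×(5.05 + 23.2) = −92886.
Balance: K_A = K_B + 23.2×ρ, so ρ = (K_A − K_B)/23.2 = 65293.6/23.2 = 2810 kg/m³.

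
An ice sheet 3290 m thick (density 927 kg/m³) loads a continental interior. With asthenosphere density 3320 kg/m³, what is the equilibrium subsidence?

919 m

In Airy isostatic equilibrium: the ice load ρ_ice t is balanced by mantle displaced below, ρ_m s.
s = t ρ_ice / ρ_m = 3290 m × 927/3320 = 919 m.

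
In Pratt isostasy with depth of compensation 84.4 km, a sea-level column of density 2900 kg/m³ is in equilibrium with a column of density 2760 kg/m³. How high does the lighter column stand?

4.28 km

ρ_ref D = ρ (D + h) → h = D (ρ_ref − ρ)/ρ.
h = 84.4 km × (2900 − 2760)/2760 = 4.28 km.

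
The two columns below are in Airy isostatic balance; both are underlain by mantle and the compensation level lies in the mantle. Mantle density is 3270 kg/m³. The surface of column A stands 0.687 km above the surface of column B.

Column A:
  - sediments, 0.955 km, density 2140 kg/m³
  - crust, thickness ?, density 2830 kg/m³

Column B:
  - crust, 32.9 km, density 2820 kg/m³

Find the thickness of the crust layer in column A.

Take the compensation level at the base of the deeper column (depth z_c below the surface of column A) and equate Σ ρ_i t_i down to z_c; mantle fills any gap and the z_c terms cancel.
Column A: 0.955×2140 + x×2830 + (z_c − 0.955 − x)×3270
Column B: 0.687×0 + 32.9×2820 + (z_c − 0.687 − 32.9)×3270
The z_c×3270 term appears on both sides and cancels. Collect the known terms of each column as K = Σ(ρt)_known − 3270 × (depth of known layers): K_A = 2043.7 − 3270×0.955 = −1079.15; K_B = 92778 − 3270×(0.687 + 32.9) = −17051.49.
Balance: K_A − x×(3270 − 2830) = K_B, so x = (K_A − K_B)/(3270 − 2830) = 15972.3/440 = 36.3 km.

36.3 km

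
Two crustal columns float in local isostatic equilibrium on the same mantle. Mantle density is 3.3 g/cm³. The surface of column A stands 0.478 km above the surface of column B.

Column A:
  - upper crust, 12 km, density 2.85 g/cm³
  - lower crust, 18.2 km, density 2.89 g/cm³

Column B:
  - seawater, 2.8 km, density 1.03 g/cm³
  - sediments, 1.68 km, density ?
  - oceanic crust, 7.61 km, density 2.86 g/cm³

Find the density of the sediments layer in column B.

2.36 g/cm³

Take the compensation level at the base of the deeper column (depth z_c below the surface of column A) and equate Σ ρ_i t_i down to z_c; mantle fills any gap and the z_c terms cancel.
Column A: 12×2.85 + 18.2×2.89 + (z_c − 30.2)×3.3
Column B: 0.478×0 + 2.8×1.03 + 1.68×ρ + 7.61×2.86 + (z_c − 0.478 − 12.09)×3.3
The z_c×3.3 term appears on both sides and cancels. Collect the known terms of each column as K = Σ(ρt)_known − 3.3 × (depth of known layers): K_A = 86.798 − 3.3×30.2 = −12.862; K_B = 24.6486 − 3.3×(0.478 + 12.09) = −16.8258.
Balance: K_A = K_B + 1.68×ρ, so ρ = (K_A − K_B)/1.68 = 3.9638/1.68 = 2.36 g/cm³.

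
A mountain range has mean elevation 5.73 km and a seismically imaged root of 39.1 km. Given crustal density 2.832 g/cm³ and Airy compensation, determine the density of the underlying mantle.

3.25 g/cm³

Airy balance: ρ_c h = (ρ_m − ρ_c) r → ρ_m = ρ_c (1 + h/r).
ρ_m = 2.832 × (1 + 5.73 km/39.1 km) = 3.25 g/cm³.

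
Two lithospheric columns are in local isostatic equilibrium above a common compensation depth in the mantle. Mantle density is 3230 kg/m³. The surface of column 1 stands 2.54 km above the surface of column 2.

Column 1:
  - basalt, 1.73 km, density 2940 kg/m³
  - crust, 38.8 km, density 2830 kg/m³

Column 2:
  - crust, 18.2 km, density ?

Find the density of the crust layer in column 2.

2800 kg/m³

Take the compensation level at the base of the deeper column (depth z_c below the surface of column 1) and equate Σ ρ_i t_i down to z_c; mantle fills any gap and the z_c terms cancel.
Column 1: 1.73×2940 + 38.8×2830 + (z_c − 40.53)×3230
Column 2: 2.54×0 + 18.2×ρ + (z_c − 2.54 − 18.2)×3230
The z_c×3230 term appears on both sides and cancels. Collect the known terms of each column as K = Σ(ρt)_known − 3230 × (depth of known layers): K_1 = 114890.2 − 3230×40.53 = −16021.7; K_2 = 0 − 3230×(2.54 + 18.2) = −66990.2.
Balance: K_1 = K_2 + 18.2×ρ, so ρ = (K_1 − K_2)/18.2 = 50968.5/18.2 = 2800 kg/m³.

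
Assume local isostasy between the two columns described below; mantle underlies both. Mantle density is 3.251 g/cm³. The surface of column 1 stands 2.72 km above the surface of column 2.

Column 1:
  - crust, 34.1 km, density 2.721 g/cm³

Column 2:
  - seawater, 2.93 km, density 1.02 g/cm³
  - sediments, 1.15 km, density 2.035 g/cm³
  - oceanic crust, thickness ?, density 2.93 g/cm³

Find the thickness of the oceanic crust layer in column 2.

Take the compensation level at the base of the deeper column (depth z_c below the surface of column 1) and equate Σ ρ_i t_i down to z_c; mantle fills any gap and the z_c terms cancel.
Column 1: 34.1×2.721 + (z_c − 34.1)×3.251
Column 2: 2.72×0 + 2.93×1.02 + 1.15×2.035 + x×2.93 + (z_c − 2.72 − 4.08 − x)×3.251
The z_c×3.251 term appears on both sides and cancels. Collect the known terms of each column as K = Σ(ρt)_known − 3.251 × (depth of known layers): K_1 = 92.7861 − 3.251×34.1 = −18.073; K_2 = 5.32885 − 3.251×(2.72 + 4.08) = −16.77795.
Balance: K_1 = K_2 − x×(3.251 − 2.93), so x = (K_2 − K_1)/(3.251 − 2.93) = 1.29505/0.321 = 4.03 km.

4.03 km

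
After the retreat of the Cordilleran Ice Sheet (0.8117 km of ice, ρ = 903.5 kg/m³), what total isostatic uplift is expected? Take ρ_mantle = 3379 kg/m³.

0.217 km

Removing the load lets mantle flow back in; uplift u satisfies ρ_ice t = ρ_m u.
u = t ρ_ice/ρ_m = 0.8117 km × 903.5/3379 = 0.217 km.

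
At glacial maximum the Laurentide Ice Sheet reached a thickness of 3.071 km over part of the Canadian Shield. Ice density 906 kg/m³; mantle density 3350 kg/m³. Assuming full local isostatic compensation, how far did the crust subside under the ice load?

0.831 km

In Airy isostatic equilibrium: the ice load ρ_ice t is balanced by mantle displaced below, ρ_m s.
s = t ρ_ice / ρ_m = 3.071 km × 906/3350 = 0.831 km.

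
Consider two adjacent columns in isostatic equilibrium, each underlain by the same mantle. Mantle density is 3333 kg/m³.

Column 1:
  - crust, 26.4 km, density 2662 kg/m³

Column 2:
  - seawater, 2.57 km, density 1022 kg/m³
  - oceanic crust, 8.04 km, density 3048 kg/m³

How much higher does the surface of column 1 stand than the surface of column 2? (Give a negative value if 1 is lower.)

For any compensation level in the mantle, the mantle terms cancel and isostasy reduces to e = (Σt_1 − Σt_2) − (Σ(ρt)_1 − Σ(ρt)_2) / ρ_m.
Σt_1 = 26.4 km; Σt_2 = 10.61 km; Σ(ρt)_1 = 70276.8; Σ(ρt)_2 = 27132.46 (in km·kg/m³).
e = (26.4 − 10.61) − (70276.8 − 27132.46) / 3333 = 2.85 km.

2.85 km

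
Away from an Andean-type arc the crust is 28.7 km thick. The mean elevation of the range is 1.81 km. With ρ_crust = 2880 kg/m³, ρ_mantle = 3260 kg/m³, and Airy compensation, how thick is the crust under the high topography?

44.2 km

Root depth r = h ρ_c / (ρ_m − ρ_c) = 1.81 km × 2880 / 380 = 13.72 km.
Total thickness = T + h + r = 28.7 km + 1.81 km + 13.72 km = 44.2 km.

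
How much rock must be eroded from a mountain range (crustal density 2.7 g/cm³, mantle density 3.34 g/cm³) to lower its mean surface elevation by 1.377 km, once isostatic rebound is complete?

Net drop Δ = e − u = e − e ρ_c/ρ_m = e (ρ_m − ρ_c)/ρ_m.
e = Δ ρ_m/(ρ_m − ρ_c) = 1.377 km × 3.34/0.64 = 7.19 km.

7.19 km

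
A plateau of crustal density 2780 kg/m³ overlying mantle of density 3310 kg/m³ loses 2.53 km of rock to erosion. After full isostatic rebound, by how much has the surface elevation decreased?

0.405 km

Rebound u = e ρ_c/ρ_m = 2.53 km × 2780/3310 = 2.125 km.
Net surface drop = e − u = 2.53 km − 2.125 km = e (ρ_m − ρ_c)/ρ_m = 0.405 km.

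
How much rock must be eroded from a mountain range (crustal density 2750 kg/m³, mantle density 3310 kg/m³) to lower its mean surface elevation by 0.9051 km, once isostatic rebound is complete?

Net drop Δ = e − u = e − e ρ_c/ρ_m = e (ρ_m − ρ_c)/ρ_m.
e = Δ ρ_m/(ρ_m − ρ_c) = 0.9051 km × 3310/560 = 5.35 km.

5.35 km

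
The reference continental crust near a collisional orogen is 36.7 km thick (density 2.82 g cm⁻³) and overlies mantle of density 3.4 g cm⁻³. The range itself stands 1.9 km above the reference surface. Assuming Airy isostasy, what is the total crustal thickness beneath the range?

47.8 km

Root depth r = h ρ_c / (ρ_m − ρ_c) = 1.9 km × 2.82 / 0.58 = 9.238 km.
Total thickness = T + h + r = 36.7 km + 1.9 km + 9.238 km = 47.8 km.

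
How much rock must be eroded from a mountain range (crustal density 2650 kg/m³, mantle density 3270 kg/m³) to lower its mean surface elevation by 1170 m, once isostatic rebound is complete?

Net drop Δ = e − u = e − e ρ_c/ρ_m = e (ρ_m − ρ_c)/ρ_m.
e = Δ ρ_m/(ρ_m − ρ_c) = 1170 m × 3270/620 = 6170 m.

6170 m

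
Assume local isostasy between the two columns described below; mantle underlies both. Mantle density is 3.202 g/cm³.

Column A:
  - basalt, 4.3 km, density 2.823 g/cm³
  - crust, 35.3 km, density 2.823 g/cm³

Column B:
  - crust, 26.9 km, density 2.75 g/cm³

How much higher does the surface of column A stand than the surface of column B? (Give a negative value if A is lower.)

For any compensation level in the mantle, the mantle terms cancel and isostasy reduces to e = (Σt_A − Σt_B) − (Σ(ρt)_A − Σ(ρt)_B) / ρ_m.
Σt_A = 39.6 km; Σt_B = 26.9 km; Σ(ρt)_A = 111.7908; Σ(ρt)_B = 73.975 (in km·g/cm³).
e = (39.6 − 26.9) − (111.7908 − 73.975) / 3.202 = 0.89 km.

0.89 km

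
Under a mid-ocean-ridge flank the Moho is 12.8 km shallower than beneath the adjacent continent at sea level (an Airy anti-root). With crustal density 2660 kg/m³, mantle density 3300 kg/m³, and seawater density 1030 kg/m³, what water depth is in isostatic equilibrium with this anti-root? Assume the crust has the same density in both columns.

Replacing a thickness d of crust by seawater at the top must be balanced by replacing crust with mantle at the base: d (ρ_c − ρ_w) = a (ρ_m − ρ_c).
d = a (ρ_m − ρ_c)/(ρ_c − ρ_w) = 12.8 km × 640/1630 = 5.03 km.

5.03 km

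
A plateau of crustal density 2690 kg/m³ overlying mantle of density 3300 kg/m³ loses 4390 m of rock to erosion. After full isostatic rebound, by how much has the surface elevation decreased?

Rebound u = e ρ_c/ρ_m = 4390 m × 2690/3300 = 3579 m.
Net surface drop = e − u = 4390 m − 3579 m = e (ρ_m − ρ_c)/ρ_m = 811 m.

811 m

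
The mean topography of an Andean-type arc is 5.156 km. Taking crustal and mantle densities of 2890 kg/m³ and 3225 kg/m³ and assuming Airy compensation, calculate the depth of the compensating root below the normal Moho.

44.5 km

Isostatic balance requires: the weight of the topography is balanced by the buoyancy of the root, ρ_c h = (ρ_m − ρ_c) r.
r = h · ρ_c / (ρ_m − ρ_c) = 5.156 km × 2890 / (3225 − 2890) = 44.5 km.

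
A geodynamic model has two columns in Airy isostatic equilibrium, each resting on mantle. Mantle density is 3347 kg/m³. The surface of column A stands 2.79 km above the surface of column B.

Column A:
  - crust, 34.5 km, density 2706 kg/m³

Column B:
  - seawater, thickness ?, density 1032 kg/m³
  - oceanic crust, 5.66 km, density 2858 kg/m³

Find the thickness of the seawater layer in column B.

4.32 km

Take the compensation level at the base of the deeper column (depth z_c below the surface of column A) and equate Σ ρ_i t_i down to z_c; mantle fills any gap and the z_c terms cancel.
Column A: 34.5×2706 + (z_c − 34.5)×3347
Column B: 2.79×0 + x×1032 + 5.66×2858 + (z_c − 2.79 − 5.66 − x)×3347
The z_c×3347 term appears on both sides and cancels. Collect the known terms of each column as K = Σ(ρt)_known − 3347 × (depth of known layers): K_A = 93357 − 3347×34.5 = −22114.5; K_B = 16176.28 − 3347×(2.79 + 5.66) = −12105.87.
Balance: K_A = K_B − x×(3347 − 1032), so x = (K_B − K_A)/(3347 − 1032) = 10008.6/2315 = 4.32 km.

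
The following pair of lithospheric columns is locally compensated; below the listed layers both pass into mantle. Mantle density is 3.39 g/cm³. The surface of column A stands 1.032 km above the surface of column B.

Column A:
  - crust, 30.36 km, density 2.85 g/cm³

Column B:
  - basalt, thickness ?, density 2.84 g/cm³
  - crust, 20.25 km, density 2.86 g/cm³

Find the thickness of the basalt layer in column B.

Take the compensation level at the base of the deeper column (depth z_c below the surface of column A) and equate Σ ρ_i t_i down to z_c; mantle fills any gap and the z_c terms cancel.
Column A: 30.36×2.85 + (z_c − 30.36)×3.39
Column B: 1.032×0 + x×2.84 + 20.25×2.86 + (z_c − 1.032 − 20.25 − x)×3.39
The z_c×3.39 term appears on both sides and cancels. Collect the known terms of each column as K = Σ(ρt)_known − 3.39 × (depth of known layers): K_A = 86.526 − 3.39×30.36 = −16.3944; K_B = 57.915 − 3.39×(1.032 + 20.25) = −14.23098.
Balance: K_A = K_B − x×(3.39 − 2.84), so x = (K_B − K_A)/(3.39 − 2.84) = 2.16342/0.55 = 3.93 km.

3.93 km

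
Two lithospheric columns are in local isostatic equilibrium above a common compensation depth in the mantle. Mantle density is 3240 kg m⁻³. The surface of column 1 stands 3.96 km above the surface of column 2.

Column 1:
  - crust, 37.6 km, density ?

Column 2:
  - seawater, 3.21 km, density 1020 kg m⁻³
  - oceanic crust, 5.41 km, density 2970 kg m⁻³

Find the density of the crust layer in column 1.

Take the compensation level at the base of the deeper column (depth z_c below the surface of column 1) and equate Σ ρ_i t_i down to z_c; mantle fills any gap and the z_c terms cancel.
Column 1: 37.6×ρ + (z_c − 37.6)×3240
Column 2: 3.96×0 + 3.21×1020 + 5.41×2970 + (z_c − 3.96 − 8.62)×3240
The z_c×3240 term appears on both sides and cancels. Collect the known terms of each column as K = Σ(ρt)_known − 3240 × (depth of known layers): K_1 = 0 − 3240×37.6 = −121824; K_2 = 19341.9 − 3240×(3.96 + 8.62) = −21417.3.
Balance: K_1 + 37.6×ρ = K_2, so ρ = (K_2 − K_1)/37.6 = 100407/37.6 = 2670 kg m⁻³.

2670 kg m⁻³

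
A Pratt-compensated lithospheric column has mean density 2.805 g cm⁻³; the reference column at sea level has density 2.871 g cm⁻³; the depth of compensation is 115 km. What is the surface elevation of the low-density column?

2.71 km

ρ_ref D = ρ (D + h) → h = D (ρ_ref − ρ)/ρ.
h = 115 km × (2.871 − 2.805)/2.805 = 2.71 km.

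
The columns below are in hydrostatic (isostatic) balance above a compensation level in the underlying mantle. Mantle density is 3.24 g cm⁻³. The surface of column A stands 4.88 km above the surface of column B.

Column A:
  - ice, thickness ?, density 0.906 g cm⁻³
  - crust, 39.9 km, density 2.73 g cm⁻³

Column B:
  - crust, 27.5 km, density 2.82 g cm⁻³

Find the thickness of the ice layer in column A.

Take the compensation level at the base of the deeper column (depth z_c below the surface of column A) and equate Σ ρ_i t_i down to z_c; mantle fills any gap and the z_c terms cancel.
Column A: x×0.906 + 39.9×2.73 + (z_c − 39.9 − x)×3.24
Column B: 4.88×0 + 27.5×2.82 + (z_c − 4.88 − 27.5)×3.24
The z_c×3.24 term appears on both sides and cancels. Collect the known terms of each column as K = Σ(ρt)_known − 3.24 × (depth of known layers): K_A = 108.927 − 3.24×39.9 = −20.349; K_B = 77.55 − 3.24×(4.88 + 27.5) = −27.3612.
Balance: K_A − x×(3.24 − 0.906) = K_B, so x = (K_A − K_B)/(3.24 − 0.906) = 7.0122/2.334 = 3 km.

3 km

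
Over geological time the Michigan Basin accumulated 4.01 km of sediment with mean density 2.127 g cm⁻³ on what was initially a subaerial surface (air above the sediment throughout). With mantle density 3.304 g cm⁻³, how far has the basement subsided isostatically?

Subaerial load: s = t ρ_sed / ρ_m = 4.01 km × 2.127/3.304 = 2.58 km.

2.58 km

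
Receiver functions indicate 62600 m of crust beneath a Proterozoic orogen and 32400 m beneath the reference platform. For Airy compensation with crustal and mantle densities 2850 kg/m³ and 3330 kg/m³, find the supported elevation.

Excess crust Δ = 62600 m − 32400 m = 30200 m, split between elevation h and root r with h + r = Δ.
Airy balance ρ_c h = (ρ_m − ρ_c) r gives r = h ρ_c/(ρ_m − ρ_c), so h (1 + ρ_c/(ρ_m − ρ_c)) = Δ, i.e. h = Δ (ρ_m − ρ_c)/ρ_m.
h = 30200 m × 480/3330 = 4350 m.

4350 m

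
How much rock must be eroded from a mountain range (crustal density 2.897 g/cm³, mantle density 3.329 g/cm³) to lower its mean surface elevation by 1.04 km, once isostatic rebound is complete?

Net drop Δ = e − u = e − e ρ_c/ρ_m = e (ρ_m − ρ_c)/ρ_m.
e = Δ ρ_m/(ρ_m − ρ_c) = 1.04 km × 3.329/0.432 = 8.01 km.

8.01 km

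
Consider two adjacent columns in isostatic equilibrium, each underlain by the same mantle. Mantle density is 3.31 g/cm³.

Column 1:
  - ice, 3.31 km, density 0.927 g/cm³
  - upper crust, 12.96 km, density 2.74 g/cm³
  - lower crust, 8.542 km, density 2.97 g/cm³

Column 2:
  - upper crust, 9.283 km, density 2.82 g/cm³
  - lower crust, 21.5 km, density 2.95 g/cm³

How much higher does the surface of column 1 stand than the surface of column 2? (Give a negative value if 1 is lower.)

For any compensation level in the mantle, the mantle terms cancel and isostasy reduces to e = (Σt_1 − Σt_2) − (Σ(ρt)_1 − Σ(ρt)_2) / ρ_m.
Σt_1 = 24.812 km; Σt_2 = 30.783 km; Σ(ρt)_1 = 63.94851; Σ(ρt)_2 = 89.60306 (in km·g/cm³).
e = (24.812 − 30.783) − (63.94851 − 89.60306) / 3.31 = 1.78 km.

1.78 km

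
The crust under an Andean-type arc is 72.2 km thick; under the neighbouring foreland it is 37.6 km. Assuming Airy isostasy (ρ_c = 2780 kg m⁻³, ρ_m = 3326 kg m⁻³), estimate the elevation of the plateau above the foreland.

Excess crust Δ = 72.2 km − 37.6 km = 34.6 km, split between elevation h and root r with h + r = Δ.
Airy balance ρ_c h = (ρ_m − ρ_c) r gives r = h ρ_c/(ρ_m − ρ_c), so h (1 + ρ_c/(ρ_m − ρ_c)) = Δ, i.e. h = Δ (ρ_m − ρ_c)/ρ_m.
h = 34.6 km × 546/3326 = 5.68 km.

5.68 km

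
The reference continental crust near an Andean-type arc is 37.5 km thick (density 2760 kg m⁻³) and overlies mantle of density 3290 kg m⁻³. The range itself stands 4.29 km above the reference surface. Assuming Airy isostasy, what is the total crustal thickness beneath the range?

Root depth r = h ρ_c / (ρ_m − ρ_c) = 4.29 km × 2760 / 530 = 22.34 km.
Total thickness = T + h + r = 37.5 km + 4.29 km + 22.34 km = 64.1 km.

64.1 km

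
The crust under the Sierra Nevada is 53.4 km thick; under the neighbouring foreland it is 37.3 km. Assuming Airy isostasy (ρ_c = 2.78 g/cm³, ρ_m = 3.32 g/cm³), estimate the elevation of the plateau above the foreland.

2.62 km

Excess crust Δ = 53.4 km − 37.3 km = 16.1 km, split between elevation h and root r with h + r = Δ.
Airy balance ρ_c h = (ρ_m − ρ_c) r gives r = h ρ_c/(ρ_m − ρ_c), so h (1 + ρ_c/(ρ_m − ρ_c)) = Δ, i.e. h = Δ (ρ_m − ρ_c)/ρ_m.
h = 16.1 km × 0.54/3.32 = 2.62 km.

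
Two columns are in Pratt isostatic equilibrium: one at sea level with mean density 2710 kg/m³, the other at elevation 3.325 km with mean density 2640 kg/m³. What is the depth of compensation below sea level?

125 km

ρ_ref D = ρ (D + h) → D (ρ_ref − ρ) = ρ h.
D = ρ h/(ρ_ref − ρ) = 2640 × 3.325 km/(2710 − 2640) = 125 km.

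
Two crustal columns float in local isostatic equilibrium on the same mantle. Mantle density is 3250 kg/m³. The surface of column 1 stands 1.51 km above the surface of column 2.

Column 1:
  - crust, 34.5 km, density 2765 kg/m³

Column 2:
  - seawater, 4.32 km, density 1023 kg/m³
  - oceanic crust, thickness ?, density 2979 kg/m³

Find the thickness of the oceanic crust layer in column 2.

Take the compensation level at the base of the deeper column (depth z_c below the surface of column 1) and equate Σ ρ_i t_i down to z_c; mantle fills any gap and the z_c terms cancel.
Column 1: 34.5×2765 + (z_c − 34.5)×3250
Column 2: 1.51×0 + 4.32×1023 + x×2979 + (z_c − 1.51 − 4.32 − x)×3250
The z_c×3250 term appears on both sides and cancels. Collect the known terms of each column as K = Σ(ρt)_known − 3250 × (depth of known layers): K_1 = 95392.5 − 3250×34.5 = −16732.5; K_2 = 4419.36 − 3250×(1.51 + 4.32) = −14528.14.
Balance: K_1 = K_2 − x×(3250 − 2979), so x = (K_2 − K_1)/(3250 − 2979) = 2204.36/271 = 8.13 km.

8.13 km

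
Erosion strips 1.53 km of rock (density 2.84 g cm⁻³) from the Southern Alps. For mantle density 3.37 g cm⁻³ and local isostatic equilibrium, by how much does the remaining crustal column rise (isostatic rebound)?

Unloading: uplift u = e ρ_c/ρ_m = 1.53 km × 2.84/3.37 = 1.29 km.

1.29 km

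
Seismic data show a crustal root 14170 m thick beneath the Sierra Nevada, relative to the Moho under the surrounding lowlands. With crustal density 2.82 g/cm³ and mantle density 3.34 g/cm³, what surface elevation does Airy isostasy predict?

2610 m

In Airy isostatic equilibrium: ρ_c h = (ρ_m − ρ_c) r.
h = r (ρ_m − ρ_c) / ρ_c = 14170 m × (3.34 − 2.82) / 2.82 = 2610 m.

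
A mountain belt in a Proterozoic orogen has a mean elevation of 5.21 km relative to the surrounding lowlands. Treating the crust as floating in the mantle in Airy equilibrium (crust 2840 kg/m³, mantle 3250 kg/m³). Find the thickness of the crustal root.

Balancing pressure at the compensation depth: the weight of the topography is balanced by the buoyancy of the root, ρ_c h = (ρ_m − ρ_c) r.
r = h · ρ_c / (ρ_m − ρ_c) = 5.21 km × 2840 / (3250 − 2840) = 36.1 km.

36.1 km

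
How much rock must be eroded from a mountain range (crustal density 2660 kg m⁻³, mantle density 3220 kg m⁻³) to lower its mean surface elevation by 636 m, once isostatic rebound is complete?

Net drop Δ = e − u = e − e ρ_c/ρ_m = e (ρ_m − ρ_c)/ρ_m.
e = Δ ρ_m/(ρ_m − ρ_c) = 636 m × 3220/560 = 3660 m.

3660 m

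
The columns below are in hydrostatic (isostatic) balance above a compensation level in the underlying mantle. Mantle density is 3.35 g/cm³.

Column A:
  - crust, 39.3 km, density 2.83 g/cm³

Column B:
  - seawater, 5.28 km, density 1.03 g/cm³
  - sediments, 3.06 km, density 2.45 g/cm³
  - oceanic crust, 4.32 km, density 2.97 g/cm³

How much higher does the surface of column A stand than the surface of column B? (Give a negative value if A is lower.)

1.13 km

For any compensation level in the mantle, the mantle terms cancel and isostasy reduces to e = (Σt_A − Σt_B) − (Σ(ρt)_A − Σ(ρt)_B) / ρ_m.
Σt_A = 39.3 km; Σt_B = 12.66 km; Σ(ρt)_A = 111.219; Σ(ρt)_B = 25.7658 (in km·g/cm³).
e = (39.3 − 12.66) − (111.219 − 25.7658) / 3.35 = 1.13 km.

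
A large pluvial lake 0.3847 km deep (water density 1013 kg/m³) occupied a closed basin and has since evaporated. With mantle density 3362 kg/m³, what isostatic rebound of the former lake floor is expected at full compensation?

u = d ρ_w/ρ_m = 0.3847 km × 1013/3362 = 0.116 km.

0.116 km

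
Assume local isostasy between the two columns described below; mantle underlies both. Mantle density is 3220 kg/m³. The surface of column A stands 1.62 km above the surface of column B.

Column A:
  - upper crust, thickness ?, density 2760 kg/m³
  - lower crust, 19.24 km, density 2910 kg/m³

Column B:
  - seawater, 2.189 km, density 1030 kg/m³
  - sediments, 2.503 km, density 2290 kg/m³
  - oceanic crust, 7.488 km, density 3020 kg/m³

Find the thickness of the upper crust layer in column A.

Take the compensation level at the base of the deeper column (depth z_c below the surface of column A) and equate Σ ρ_i t_i down to z_c; mantle fills any gap and the z_c terms cancel.
Column A: x×2760 + 19.24×2910 + (z_c − 19.24 − x)×3220
Column B: 1.62×0 + 2.189×1030 + 2.503×2290 + 7.488×3020 + (z_c − 1.62 − 12.18)×3220
The z_c×3220 term appears on both sides and cancels. Collect the known terms of each column as K = Σ(ρt)_known − 3220 × (depth of known layers): K_A = 55988.4 − 3220×19.24 = −5964.4; K_B = 30600.3 − 3220×(1.62 + 12.18) = −13835.7.
Balance: K_A − x×(3220 − 2760) = K_B, so x = (K_A − K_B)/(3220 − 2760) = 7871.3/460 = 17.1 km.

17.1 km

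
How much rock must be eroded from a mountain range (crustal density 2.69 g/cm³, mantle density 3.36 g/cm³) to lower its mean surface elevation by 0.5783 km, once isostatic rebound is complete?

2.9 km

Net drop Δ = e − u = e − e ρ_c/ρ_m = e (ρ_m − ρ_c)/ρ_m.
e = Δ ρ_m/(ρ_m − ρ_c) = 0.5783 km × 3.36/0.67 = 2.9 km.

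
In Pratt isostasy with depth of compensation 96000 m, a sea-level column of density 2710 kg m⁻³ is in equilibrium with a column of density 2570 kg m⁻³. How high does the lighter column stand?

5230 m

ρ_ref D = ρ (D + h) → h = D (ρ_ref − ρ)/ρ.
h = 96000 m × (2710 − 2570)/2570 = 5230 m.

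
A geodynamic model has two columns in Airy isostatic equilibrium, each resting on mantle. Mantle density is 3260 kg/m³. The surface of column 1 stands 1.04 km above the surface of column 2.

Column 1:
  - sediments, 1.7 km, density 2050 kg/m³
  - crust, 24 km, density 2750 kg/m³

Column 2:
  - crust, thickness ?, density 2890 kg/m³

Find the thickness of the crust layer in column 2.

29.5 km

Take the compensation level at the base of the deeper column (depth z_c below the surface of column 1) and equate Σ ρ_i t_i down to z_c; mantle fills any gap and the z_c terms cancel.
Column 1: 1.7×2050 + 24×2750 + (z_c − 25.7)×3260
Column 2: 1.04×0 + x×2890 + (z_c − 1.04 − 0 − x)×3260
The z_c×3260 term appears on both sides and cancels. Collect the known terms of each column as K = Σ(ρt)_known − 3260 × (depth of known layers): K_1 = 69485 − 3260×25.7 = −14297; K_2 = 0 − 3260×(1.04 + 0) = −3390.4.
Balance: K_1 = K_2 − x×(3260 − 2890), so x = (K_2 − K_1)/(3260 − 2890) = 10906.6/370 = 29.5 km.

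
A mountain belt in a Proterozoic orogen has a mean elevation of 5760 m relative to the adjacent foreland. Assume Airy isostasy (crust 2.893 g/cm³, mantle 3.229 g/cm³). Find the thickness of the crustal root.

In Airy isostatic equilibrium: the weight of the topography is balanced by the buoyancy of the root, ρ_c h = (ρ_m − ρ_c) r.
r = h · ρ_c / (ρ_m − ρ_c) = 5760 m × 2.893 / (3.229 − 2.893) = 49600 m.

49600 m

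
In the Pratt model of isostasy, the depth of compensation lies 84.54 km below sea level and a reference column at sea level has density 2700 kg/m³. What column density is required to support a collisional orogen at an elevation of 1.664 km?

2650 kg/m³

Pratt balance: ρ_ref D = ρ (D + h).
ρ = ρ_ref D/(D + h) = 2700 × 84.54 km/(84.54 km + 1.664 km) = 2650 kg/m³.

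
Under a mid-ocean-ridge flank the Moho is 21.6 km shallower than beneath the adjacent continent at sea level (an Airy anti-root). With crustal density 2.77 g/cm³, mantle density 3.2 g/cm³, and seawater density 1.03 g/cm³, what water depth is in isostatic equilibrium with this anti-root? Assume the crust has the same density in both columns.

Replacing a thickness d of crust by seawater at the top must be balanced by replacing crust with mantle at the base: d (ρ_c − ρ_w) = a (ρ_m − ρ_c).
d = a (ρ_m − ρ_c)/(ρ_c − ρ_w) = 21.6 km × 0.43/1.74 = 5.34 km.

5.34 km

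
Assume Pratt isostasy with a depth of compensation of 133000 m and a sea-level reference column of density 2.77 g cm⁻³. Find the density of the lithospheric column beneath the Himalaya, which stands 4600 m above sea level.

2.68 g cm⁻³

Pratt balance: ρ_ref D = ρ (D + h).
ρ = ρ_ref D/(D + h) = 2.77 × 133000 m/(133000 m + 4600 m) = 2.68 g cm⁻³.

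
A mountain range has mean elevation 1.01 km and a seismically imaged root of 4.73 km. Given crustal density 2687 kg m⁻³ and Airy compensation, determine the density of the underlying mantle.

Airy balance: ρ_c h = (ρ_m − ρ_c) r → ρ_m = ρ_c (1 + h/r).
ρ_m = 2687 × (1 + 1.01 km/4.73 km) = 3260 kg m⁻³.

3260 kg m⁻³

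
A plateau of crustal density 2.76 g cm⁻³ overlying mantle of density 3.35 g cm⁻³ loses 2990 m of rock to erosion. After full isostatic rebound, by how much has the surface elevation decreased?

527 m

Rebound u = e ρ_c/ρ_m = 2990 m × 2.76/3.35 = 2463 m.
Net surface drop = e − u = 2990 m − 2463 m = e (ρ_m − ρ_c)/ρ_m = 527 m.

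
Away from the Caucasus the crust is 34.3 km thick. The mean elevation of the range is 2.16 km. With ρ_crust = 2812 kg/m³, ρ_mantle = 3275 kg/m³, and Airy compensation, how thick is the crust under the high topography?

49.6 km

Root depth r = h ρ_c / (ρ_m − ρ_c) = 2.16 km × 2812 / 463 = 13.12 km.
Total thickness = T + h + r = 34.3 km + 2.16 km + 13.12 km = 49.6 km.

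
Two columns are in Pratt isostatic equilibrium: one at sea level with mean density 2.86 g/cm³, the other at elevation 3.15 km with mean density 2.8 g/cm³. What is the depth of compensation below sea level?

147 km

ρ_ref D = ρ (D + h) → D (ρ_ref − ρ) = ρ h.
D = ρ h/(ρ_ref − ρ) = 2.8 × 3.15 km/(2.86 − 2.8) = 147 km.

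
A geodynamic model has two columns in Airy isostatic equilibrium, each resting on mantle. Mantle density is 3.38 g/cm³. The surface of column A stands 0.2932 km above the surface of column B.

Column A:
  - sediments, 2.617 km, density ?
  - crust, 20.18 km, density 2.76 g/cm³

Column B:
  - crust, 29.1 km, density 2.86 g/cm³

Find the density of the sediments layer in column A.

Take the compensation level at the base of the deeper column (depth z_c below the surface of column A) and equate Σ ρ_i t_i down to z_c; mantle fills any gap and the z_c terms cancel.
Column A: 2.617×ρ + 20.18×2.76 + (z_c − 22.797)×3.38
Column B: 0.2932×0 + 29.1×2.86 + (z_c − 0.2932 − 29.1)×3.38
The z_c×3.38 term appears on both sides and cancels. Collect the known terms of each column as K = Σ(ρt)_known − 3.38 × (depth of known layers): K_A = 55.6968 − 3.38×22.797 = −21.35706; K_B = 83.226 − 3.38×(0.2932 + 29.1) = −16.123016.
Balance: K_A + 2.617×ρ = K_B, so ρ = (K_B − K_A)/2.617 = 5.23404/2.617 = 2 g/cm³.

2 g/cm³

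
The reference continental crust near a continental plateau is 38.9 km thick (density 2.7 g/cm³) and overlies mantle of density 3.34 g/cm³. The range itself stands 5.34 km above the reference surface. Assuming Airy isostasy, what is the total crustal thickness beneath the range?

66.8 km

Root depth r = h ρ_c / (ρ_m − ρ_c) = 5.34 km × 2.7 / 0.64 = 22.53 km.
Total thickness = T + h + r = 38.9 km + 5.34 km + 22.53 km = 66.8 km.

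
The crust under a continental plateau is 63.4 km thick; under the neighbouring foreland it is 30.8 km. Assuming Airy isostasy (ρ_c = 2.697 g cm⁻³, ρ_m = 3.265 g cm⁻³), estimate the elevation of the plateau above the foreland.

Excess crust Δ = 63.4 km − 30.8 km = 32.6 km, split between elevation h and root r with h + r = Δ.
Airy balance ρ_c h = (ρ_m − ρ_c) r gives r = h ρ_c/(ρ_m − ρ_c), so h (1 + ρ_c/(ρ_m − ρ_c)) = Δ, i.e. h = Δ (ρ_m − ρ_c)/ρ_m.
h = 32.6 km × 0.568/3.265 = 5.67 km.

5.67 km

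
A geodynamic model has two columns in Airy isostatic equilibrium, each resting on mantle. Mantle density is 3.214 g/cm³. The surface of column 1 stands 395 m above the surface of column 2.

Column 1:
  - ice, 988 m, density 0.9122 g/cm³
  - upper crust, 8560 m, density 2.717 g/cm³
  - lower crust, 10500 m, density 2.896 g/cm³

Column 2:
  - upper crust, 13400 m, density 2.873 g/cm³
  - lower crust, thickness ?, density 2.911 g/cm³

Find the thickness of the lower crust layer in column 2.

13300 m

Take the compensation level at the base of the deeper column (depth z_c below the surface of column 1) and equate Σ ρ_i t_i down to z_c; mantle fills any gap and the z_c terms cancel.
Column 1: 988×0.9122 + 8560×2.717 + 10500×2.896 + (z_c − 20048)×3.214
Column 2: 395×0 + 13400×2.873 + x×2.911 + (z_c − 395 − 13400 − x)×3.214
The z_c×3.214 term appears on both sides and cancels. Collect the known terms of each column as K = Σ(ρt)_known − 3.214 × (depth of known layers): K_1 = 54566.7736 − 3.214×20048 = −9867.4984; K_2 = 38498.2 − 3.214×(395 + 13400) = −5838.93.
Balance: K_1 = K_2 − x×(3.214 − 2.911), so x = (K_2 − K_1)/(3.214 − 2.911) = 4028.57/0.303 = 13300 m.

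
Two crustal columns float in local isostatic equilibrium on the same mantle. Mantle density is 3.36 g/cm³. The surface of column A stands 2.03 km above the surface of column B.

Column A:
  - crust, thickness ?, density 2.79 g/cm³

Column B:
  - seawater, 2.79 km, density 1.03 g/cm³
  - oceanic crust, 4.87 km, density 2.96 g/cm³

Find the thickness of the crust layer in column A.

26.8 km

Take the compensation level at the base of the deeper column (depth z_c below the surface of column A) and equate Σ ρ_i t_i down to z_c; mantle fills any gap and the z_c terms cancel.
Column A: x×2.79 + (z_c − 0 − x)×3.36
Column B: 2.03×0 + 2.79×1.03 + 4.87×2.96 + (z_c − 2.03 − 7.66)×3.36
The z_c×3.36 term appears on both sides and cancels. Collect the known terms of each column as K = Σ(ρt)_known − 3.36 × (depth of known layers): K_A = 0 − 3.36×0 = 0; K_B = 17.2889 − 3.36×(2.03 + 7.66) = −15.2695.
Balance: K_A − x×(3.36 − 2.79) = K_B, so x = (K_A − K_B)/(3.36 − 2.79) = 15.2695/0.57 = 26.8 km.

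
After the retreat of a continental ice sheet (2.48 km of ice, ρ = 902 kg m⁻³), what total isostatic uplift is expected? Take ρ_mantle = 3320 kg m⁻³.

Removing the load lets mantle flow back in; uplift u satisfies ρ_ice t = ρ_m u.
u = t ρ_ice/ρ_m = 2.48 km × 902/3320 = 0.674 km.

0.674 km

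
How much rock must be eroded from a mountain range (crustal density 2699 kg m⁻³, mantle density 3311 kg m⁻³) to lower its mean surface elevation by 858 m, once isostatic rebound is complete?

4640 m

Net drop Δ = e − u = e − e ρ_c/ρ_m = e (ρ_m − ρ_c)/ρ_m.
e = Δ ρ_m/(ρ_m − ρ_c) = 858 m × 3311/612 = 4640 m.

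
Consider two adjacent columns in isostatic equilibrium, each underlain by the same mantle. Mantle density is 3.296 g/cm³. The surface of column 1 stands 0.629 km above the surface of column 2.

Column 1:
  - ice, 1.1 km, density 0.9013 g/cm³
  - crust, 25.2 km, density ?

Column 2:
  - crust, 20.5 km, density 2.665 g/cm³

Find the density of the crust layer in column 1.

Take the compensation level at the base of the deeper column (depth z_c below the surface of column 1) and equate Σ ρ_i t_i down to z_c; mantle fills any gap and the z_c terms cancel.
Column 1: 1.1×0.9013 + 25.2×ρ + (z_c − 26.3)×3.296
Column 2: 0.629×0 + 20.5×2.665 + (z_c − 0.629 − 20.5)×3.296
The z_c×3.296 term appears on both sides and cancels. Collect the known terms of each column as K = Σ(ρt)_known − 3.296 × (depth of known layers): K_1 = 0.99143 − 3.296×26.3 = −85.69337; K_2 = 54.6325 − 3.296×(0.629 + 20.5) = −15.008684.
Balance: K_1 + 25.2×ρ = K_2, so ρ = (K_2 − K_1)/25.2 = 70.6847/25.2 = 2.8 g/cm³.

2.8 g/cm³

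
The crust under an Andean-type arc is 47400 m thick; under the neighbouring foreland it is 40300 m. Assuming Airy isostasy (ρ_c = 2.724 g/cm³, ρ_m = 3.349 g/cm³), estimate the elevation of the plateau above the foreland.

1330 m

Excess crust Δ = 47400 m − 40300 m = 7100 m, split between elevation h and root r with h + r = Δ.
Airy balance ρ_c h = (ρ_m − ρ_c) r gives r = h ρ_c/(ρ_m − ρ_c), so h (1 + ρ_c/(ρ_m − ρ_c)) = Δ, i.e. h = Δ (ρ_m − ρ_c)/ρ_m.
h = 7100 m × 0.625/3.349 = 1330 m.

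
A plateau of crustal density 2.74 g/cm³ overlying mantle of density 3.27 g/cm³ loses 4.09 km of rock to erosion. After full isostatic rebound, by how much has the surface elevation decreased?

Rebound u = e ρ_c/ρ_m = 4.09 km × 2.74/3.27 = 3.427 km.
Net surface drop = e − u = 4.09 km − 3.427 km = e (ρ_m − ρ_c)/ρ_m = 0.663 km.

0.663 km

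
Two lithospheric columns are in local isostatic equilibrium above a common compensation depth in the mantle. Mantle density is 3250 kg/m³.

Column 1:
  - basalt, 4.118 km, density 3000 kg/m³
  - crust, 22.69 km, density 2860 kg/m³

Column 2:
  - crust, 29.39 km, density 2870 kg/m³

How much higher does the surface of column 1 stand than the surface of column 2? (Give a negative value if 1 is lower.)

−0.397 km

For any compensation level in the mantle, the mantle terms cancel and isostasy reduces to e = (Σt_1 − Σt_2) − (Σ(ρt)_1 − Σ(ρt)_2) / ρ_m.
Σt_1 = 26.808 km; Σt_2 = 29.39 km; Σ(ρt)_1 = 77247.4; Σ(ρt)_2 = 84349.3 (in km·kg/m³).
e = (26.808 − 29.39) − (77247.4 − 84349.3) / 3250 = −0.397 km.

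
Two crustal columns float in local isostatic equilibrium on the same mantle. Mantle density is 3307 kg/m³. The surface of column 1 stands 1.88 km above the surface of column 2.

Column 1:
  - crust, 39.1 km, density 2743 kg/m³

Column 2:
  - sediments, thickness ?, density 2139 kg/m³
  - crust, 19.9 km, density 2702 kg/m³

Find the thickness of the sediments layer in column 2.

Take the compensation level at the base of the deeper column (depth z_c below the surface of column 1) and equate Σ ρ_i t_i down to z_c; mantle fills any gap and the z_c terms cancel.
Column 1: 39.1×2743 + (z_c − 39.1)×3307
Column 2: 1.88×0 + x×2139 + 19.9×2702 + (z_c − 1.88 − 19.9 − x)×3307
The z_c×3307 term appears on both sides and cancels. Collect the known terms of each column as K = Σ(ρt)_known − 3307 × (depth of known layers): K_1 = 107251.3 − 3307×39.1 = −22052.4; K_2 = 53769.8 − 3307×(1.88 + 19.9) = −18256.66.
Balance: K_1 = K_2 − x×(3307 − 2139), so x = (K_2 − K_1)/(3307 − 2139) = 3795.74/1168 = 3.25 km.

3.25 km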